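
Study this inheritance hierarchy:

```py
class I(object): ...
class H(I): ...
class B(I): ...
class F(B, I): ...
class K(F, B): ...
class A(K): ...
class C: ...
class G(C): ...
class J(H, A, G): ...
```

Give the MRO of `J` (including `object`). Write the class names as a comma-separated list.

J, H, A, K, F, B, I, G, C, object

L[J] = J + merge(L[H], L[A], L[G], [H A G])
  take H:  [H I object] + [A K F B I object] + [G C object] + [H A G]
  take A:  [I object] + [A K F B I object] + [G C object] + [A G]
  take K:  [I object] + [K F B I object] + [G C object] + [G]
  take F:  [I object] + [F B I object] + [G C object] + [G]
  take B:  [I object] + [B I object] + [G C object] + [G]
  take I:  [I object] + [I object] + [G C object] + [G]
  take G:  [object] + [object] + [G C object] + [G]
  take C:  [object] + [object] + [C object]
  take object:  [object] + [object] + [object]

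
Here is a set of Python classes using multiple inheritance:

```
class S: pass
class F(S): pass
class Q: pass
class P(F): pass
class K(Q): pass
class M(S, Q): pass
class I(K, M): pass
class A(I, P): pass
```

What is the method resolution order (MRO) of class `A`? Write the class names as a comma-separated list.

L[A] = A + merge(L[I], L[P], [I P])
  take I:  [I K M S Q object] + [P F S object] + [I P]
  take K:  [K M S Q object] + [P F S object] + [P]
  take M:  [M S Q object] + [P F S object] + [P]
  take P:  [S Q object] + [P F S object] + [P]
  take F:  [S Q object] + [F S object]
  take S:  [S Q object] + [S object]
  take Q:  [Q object] + [object]
  take object:  [object] + [object]

A, I, K, M, P, F, S, Q, object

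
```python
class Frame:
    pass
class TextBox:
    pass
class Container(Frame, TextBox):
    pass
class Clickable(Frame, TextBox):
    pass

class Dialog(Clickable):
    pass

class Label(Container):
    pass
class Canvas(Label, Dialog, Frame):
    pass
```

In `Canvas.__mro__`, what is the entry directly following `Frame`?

TextBox

L[Canvas] = Canvas + merge(L[Label], L[Dialog], L[Frame], [Label Dialog Frame])
  take Label:  [Label Container Frame TextBox object] + [Dialog Clickable Frame TextBox object] + [Frame object] + [Label Dialog Frame]
  take Container:  [Container Frame TextBox object] + [Dialog Clickable Frame TextBox object] + [Frame object] + [Dialog Frame]
  take Dialog:  [Frame TextBox object] + [Dialog Clickable Frame TextBox object] + [Frame object] + [Dialog Frame]
  take Clickable:  [Frame TextBox object] + [Clickable Frame TextBox object] + [Frame object] + [Frame]
  take Frame:  [Frame TextBox object] + [Frame TextBox object] + [Frame object] + [Frame]
  take TextBox:  [TextBox object] + [TextBox object] + [object]
  take object:  [object] + [object] + [object]
MRO: Canvas Label Container Dialog Clickable Frame TextBox object
Frame is at position 5; next is TextBox.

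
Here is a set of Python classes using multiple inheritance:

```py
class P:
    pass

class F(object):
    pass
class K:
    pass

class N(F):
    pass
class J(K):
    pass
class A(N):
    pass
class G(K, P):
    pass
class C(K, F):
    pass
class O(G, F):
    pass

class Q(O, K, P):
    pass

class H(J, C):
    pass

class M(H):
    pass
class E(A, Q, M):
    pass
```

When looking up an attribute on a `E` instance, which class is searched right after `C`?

K

L[E] = E + merge(L[A], L[Q], L[M], [A Q M])
  take A:  [A N F object] + [Q O G K P F object] + [M H J C K F object] + [A Q M]
  take N:  [N F object] + [Q O G K P F object] + [M H J C K F object] + [Q M]
  take Q:  [F object] + [Q O G K P F object] + [M H J C K F object] + [Q M]
  take O:  [F object] + [O G K P F object] + [M H J C K F object] + [M]
  take G:  [F object] + [G K P F object] + [M H J C K F object] + [M]
  take M:  [F object] + [K P F object] + [M H J C K F object] + [M]
  take H:  [F object] + [K P F object] + [H J C K F object]
  take J:  [F object] + [K P F object] + [J C K F object]
  take C:  [F object] + [K P F object] + [C K F object]
  take K:  [F object] + [K P F object] + [K F object]
  take P:  [F object] + [P F object] + [F object]
  take F:  [F object] + [F object] + [F object]
  take object:  [object] + [object] + [object]
MRO: E A N Q O G M H J C K P F object
C is at position 9; next is K.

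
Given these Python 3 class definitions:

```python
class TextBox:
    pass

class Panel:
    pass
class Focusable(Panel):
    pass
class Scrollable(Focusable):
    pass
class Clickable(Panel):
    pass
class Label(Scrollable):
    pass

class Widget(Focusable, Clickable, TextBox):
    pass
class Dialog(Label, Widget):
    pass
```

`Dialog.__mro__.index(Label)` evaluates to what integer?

1

L[Dialog] = Dialog + merge(L[Label], L[Widget], [Label Widget])
  take Label:  [Label Scrollable Focusable Panel object] + [Widget Focusable Clickable Panel TextBox object] + [Label Widget]
  take Scrollable:  [Scrollable Focusable Panel object] + [Widget Focusable Clickable Panel TextBox object] + [Widget]
  take Widget:  [Focusable Panel object] + [Widget Focusable Clickable Panel TextBox object] + [Widget]
  take Focusable:  [Focusable Panel object] + [Focusable Clickable Panel TextBox object]
  take Clickable:  [Panel object] + [Clickable Panel TextBox object]
  take Panel:  [Panel object] + [Panel TextBox object]
  take TextBox:  [object] + [TextBox object]
  take object:  [object] + [object]
MRO: Dialog Label Scrollable Widget Focusable Clickable Panel TextBox object
Label sits at index 1.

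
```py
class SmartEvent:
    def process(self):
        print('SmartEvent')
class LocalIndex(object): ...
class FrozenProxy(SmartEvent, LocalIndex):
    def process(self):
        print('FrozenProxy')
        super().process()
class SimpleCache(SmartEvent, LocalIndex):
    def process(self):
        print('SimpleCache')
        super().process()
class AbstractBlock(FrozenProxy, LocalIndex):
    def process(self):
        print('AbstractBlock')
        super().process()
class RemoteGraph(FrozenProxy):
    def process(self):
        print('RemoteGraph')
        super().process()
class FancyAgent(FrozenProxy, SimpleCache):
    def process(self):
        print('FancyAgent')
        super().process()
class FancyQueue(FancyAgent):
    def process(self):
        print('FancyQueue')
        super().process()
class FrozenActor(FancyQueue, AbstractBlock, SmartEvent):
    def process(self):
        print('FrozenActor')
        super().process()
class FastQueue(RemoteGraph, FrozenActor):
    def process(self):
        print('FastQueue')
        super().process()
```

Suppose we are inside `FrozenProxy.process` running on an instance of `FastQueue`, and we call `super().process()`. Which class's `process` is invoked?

L[FastQueue] = FastQueue + merge(L[RemoteGraph], L[FrozenActor], [RemoteGraph FrozenActor])
  take RemoteGraph:  [RemoteGraph FrozenProxy SmartEvent LocalIndex object] + [FrozenActor FancyQueue FancyAgent AbstractBlock FrozenProxy SimpleCache SmartEvent LocalIndex object] + [RemoteGraph FrozenActor]
  take FrozenActor:  [FrozenProxy SmartEvent LocalIndex object] + [FrozenActor FancyQueue FancyAgent AbstractBlock FrozenProxy SimpleCache SmartEvent LocalIndex object] + [FrozenActor]
  take FancyQueue:  [FrozenProxy SmartEvent LocalIndex object] + [FancyQueue FancyAgent AbstractBlock FrozenProxy SimpleCache SmartEvent LocalIndex object]
  take FancyAgent:  [FrozenProxy SmartEvent LocalIndex object] + [FancyAgent AbstractBlock FrozenProxy SimpleCache SmartEvent LocalIndex object]
  take AbstractBlock:  [FrozenProxy SmartEvent LocalIndex object] + [AbstractBlock FrozenProxy SimpleCache SmartEvent LocalIndex object]
  take FrozenProxy:  [FrozenProxy SmartEvent LocalIndex object] + [FrozenProxy SimpleCache SmartEvent LocalIndex object]
  take SimpleCache:  [SmartEvent LocalIndex object] + [SimpleCache SmartEvent LocalIndex object]
  take SmartEvent:  [SmartEvent LocalIndex object] + [SmartEvent LocalIndex object]
  take LocalIndex:  [LocalIndex object] + [LocalIndex object]
  take object:  [object] + [object]
MRO: FastQueue RemoteGraph FrozenActor FancyQueue FancyAgent AbstractBlock FrozenProxy SimpleCache SmartEvent LocalIndex object
super() in FrozenProxy.process on a FastQueue instance goes to the class after FrozenProxy in FastQueue's MRO: SimpleCache.

SimpleCache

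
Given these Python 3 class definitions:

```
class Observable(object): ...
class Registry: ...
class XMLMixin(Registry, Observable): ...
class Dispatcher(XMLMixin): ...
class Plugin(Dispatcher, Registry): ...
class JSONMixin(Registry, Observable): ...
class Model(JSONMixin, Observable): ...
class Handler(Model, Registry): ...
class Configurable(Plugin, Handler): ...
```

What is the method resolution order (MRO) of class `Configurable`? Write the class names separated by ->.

Configurable -> Plugin -> Dispatcher -> XMLMixin -> Handler -> Model -> JSONMixin -> Registry -> Observable -> object

L[Configurable] = Configurable + merge(L[Plugin], L[Handler], [Plugin Handler])
  take Plugin:  [Plugin Dispatcher XMLMixin Registry Observable object] + [Handler Model JSONMixin Registry Observable object] + [Plugin Handler]
  take Dispatcher:  [Dispatcher XMLMixin Registry Observable object] + [Handler Model JSONMixin Registry Observable object] + [Handler]
  take XMLMixin:  [XMLMixin Registry Observable object] + [Handler Model JSONMixin Registry Observable object] + [Handler]
  take Handler:  [Registry Observable object] + [Handler Model JSONMixin Registry Observable object] + [Handler]
  take Model:  [Registry Observable object] + [Model JSONMixin Registry Observable object]
  take JSONMixin:  [Registry Observable object] + [JSONMixin Registry Observable object]
  take Registry:  [Registry Observable object] + [Registry Observable object]
  take Observable:  [Observable object] + [Observable object]
  take object:  [object] + [object]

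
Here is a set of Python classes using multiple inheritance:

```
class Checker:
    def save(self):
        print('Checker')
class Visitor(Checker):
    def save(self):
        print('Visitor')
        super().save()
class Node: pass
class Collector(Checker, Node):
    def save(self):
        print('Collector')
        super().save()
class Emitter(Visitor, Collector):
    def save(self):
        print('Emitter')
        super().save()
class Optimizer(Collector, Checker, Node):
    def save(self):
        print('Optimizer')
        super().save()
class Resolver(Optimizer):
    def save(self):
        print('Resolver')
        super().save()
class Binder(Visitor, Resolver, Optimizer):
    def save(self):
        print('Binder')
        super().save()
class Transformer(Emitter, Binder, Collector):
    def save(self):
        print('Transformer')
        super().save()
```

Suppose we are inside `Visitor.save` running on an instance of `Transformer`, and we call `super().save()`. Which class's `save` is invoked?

Resolver

L[Transformer] = Transformer + merge(L[Emitter], L[Binder], L[Collector], [Emitter Binder Collector])
  take Emitter:  [Emitter Visitor Collector Checker Node object] + [Binder Visitor Resolver Optimizer Collector Checker Node object] + [Collector Checker Node object] + [Emitter Binder Collector]
  take Binder:  [Visitor Collector Checker Node object] + [Binder Visitor Resolver Optimizer Collector Checker Node object] + [Collector Checker Node object] + [Binder Collector]
  take Visitor:  [Visitor Collector Checker Node object] + [Visitor Resolver Optimizer Collector Checker Node object] + [Collector Checker Node object] + [Collector]
  take Resolver:  [Collector Checker Node object] + [Resolver Optimizer Collector Checker Node object] + [Collector Checker Node object] + [Collector]
  take Optimizer:  [Collector Checker Node object] + [Optimizer Collector Checker Node object] + [Collector Checker Node object] + [Collector]
  take Collector:  [Collector Checker Node object] + [Collector Checker Node object] + [Collector Checker Node object] + [Collector]
  take Checker:  [Checker Node object] + [Checker Node object] + [Checker Node object]
  take Node:  [Node object] + [Node object] + [Node object]
  take object:  [object] + [object] + [object]
MRO: Transformer Emitter Binder Visitor Resolver Optimizer Collector Checker Node object
super() in Visitor.save on a Transformer instance goes to the class after Visitor in Transformer's MRO: Resolver.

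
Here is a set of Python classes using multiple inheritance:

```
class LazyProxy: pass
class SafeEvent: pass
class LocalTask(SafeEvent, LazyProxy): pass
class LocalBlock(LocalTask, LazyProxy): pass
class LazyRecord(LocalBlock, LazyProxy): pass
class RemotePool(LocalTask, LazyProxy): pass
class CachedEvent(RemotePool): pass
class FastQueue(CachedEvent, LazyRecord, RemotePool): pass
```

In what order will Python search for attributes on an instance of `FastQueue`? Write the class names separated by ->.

L[FastQueue] = FastQueue + merge(L[CachedEvent], L[LazyRecord], L[RemotePool], [CachedEvent LazyRecord RemotePool])
  take CachedEvent:  [CachedEvent RemotePool LocalTask SafeEvent LazyProxy object] + [LazyRecord LocalBlock LocalTask SafeEvent LazyProxy object] + [RemotePool LocalTask SafeEvent LazyProxy object] + [CachedEvent LazyRecord RemotePool]
  take LazyRecord:  [RemotePool LocalTask SafeEvent LazyProxy object] + [LazyRecord LocalBlock LocalTask SafeEvent LazyProxy object] + [RemotePool LocalTask SafeEvent LazyProxy object] + [LazyRecord RemotePool]
  take RemotePool:  [RemotePool LocalTask SafeEvent LazyProxy object] + [LocalBlock LocalTask SafeEvent LazyProxy object] + [RemotePool LocalTask SafeEvent LazyProxy object] + [RemotePool]
  take LocalBlock:  [LocalTask SafeEvent LazyProxy object] + [LocalBlock LocalTask SafeEvent LazyProxy object] + [LocalTask SafeEvent LazyProxy object]
  take LocalTask:  [LocalTask SafeEvent LazyProxy object] + [LocalTask SafeEvent LazyProxy object] + [LocalTask SafeEvent LazyProxy object]
  take SafeEvent:  [SafeEvent LazyProxy object] + [SafeEvent LazyProxy object] + [SafeEvent LazyProxy object]
  take LazyProxy:  [LazyProxy object] + [LazyProxy object] + [LazyProxy object]
  take object:  [object] + [object] + [object]

FastQueue -> CachedEvent -> LazyRecord -> RemotePool -> LocalBlock -> LocalTask -> SafeEvent -> LazyProxy -> object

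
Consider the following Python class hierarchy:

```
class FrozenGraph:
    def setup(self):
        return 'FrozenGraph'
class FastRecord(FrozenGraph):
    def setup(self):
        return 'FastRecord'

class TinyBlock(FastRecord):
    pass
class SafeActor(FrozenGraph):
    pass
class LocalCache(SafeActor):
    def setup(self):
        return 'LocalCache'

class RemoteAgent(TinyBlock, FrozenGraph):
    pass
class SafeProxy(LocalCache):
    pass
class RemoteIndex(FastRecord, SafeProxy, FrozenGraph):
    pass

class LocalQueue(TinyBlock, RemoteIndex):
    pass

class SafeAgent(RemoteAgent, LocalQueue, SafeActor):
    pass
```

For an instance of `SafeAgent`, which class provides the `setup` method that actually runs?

L[SafeAgent] = SafeAgent + merge(L[RemoteAgent], L[LocalQueue], L[SafeActor], [RemoteAgent LocalQueue SafeActor])
  take RemoteAgent:  [RemoteAgent TinyBlock FastRecord FrozenGraph object] + [LocalQueue TinyBlock RemoteIndex FastRecord SafeProxy LocalCache SafeActor FrozenGraph object] + [SafeActor FrozenGraph object] + [RemoteAgent LocalQueue SafeActor]
  take LocalQueue:  [TinyBlock FastRecord FrozenGraph object] + [LocalQueue TinyBlock RemoteIndex FastRecord SafeProxy LocalCache SafeActor FrozenGraph object] + [SafeActor FrozenGraph object] + [LocalQueue SafeActor]
  take TinyBlock:  [TinyBlock FastRecord FrozenGraph object] + [TinyBlock RemoteIndex FastRecord SafeProxy LocalCache SafeActor FrozenGraph object] + [SafeActor FrozenGraph object] + [SafeActor]
  take RemoteIndex:  [FastRecord FrozenGraph object] + [RemoteIndex FastRecord SafeProxy LocalCache SafeActor FrozenGraph object] + [SafeActor FrozenGraph object] + [SafeActor]
  take FastRecord:  [FastRecord FrozenGraph object] + [FastRecord SafeProxy LocalCache SafeActor FrozenGraph object] + [SafeActor FrozenGraph object] + [SafeActor]
  take SafeProxy:  [FrozenGraph object] + [SafeProxy LocalCache SafeActor FrozenGraph object] + [SafeActor FrozenGraph object] + [SafeActor]
  take LocalCache:  [FrozenGraph object] + [LocalCache SafeActor FrozenGraph object] + [SafeActor FrozenGraph object] + [SafeActor]
  take SafeActor:  [FrozenGraph object] + [SafeActor FrozenGraph object] + [SafeActor FrozenGraph object] + [SafeActor]
  take FrozenGraph:  [FrozenGraph object] + [FrozenGraph object] + [FrozenGraph object]
  take object:  [object] + [object] + [object]
MRO: SafeAgent RemoteAgent LocalQueue TinyBlock RemoteIndex FastRecord SafeProxy LocalCache SafeActor FrozenGraph object
setup is defined in: FastRecord, FrozenGraph, LocalCache. First along the MRO is FastRecord.

FastRecord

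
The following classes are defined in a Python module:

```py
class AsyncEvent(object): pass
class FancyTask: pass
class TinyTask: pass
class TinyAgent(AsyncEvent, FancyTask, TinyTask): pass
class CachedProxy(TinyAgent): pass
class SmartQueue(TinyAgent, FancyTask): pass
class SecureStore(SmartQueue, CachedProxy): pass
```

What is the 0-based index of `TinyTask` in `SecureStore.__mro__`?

L[SecureStore] = SecureStore + merge(L[SmartQueue], L[CachedProxy], [SmartQueue CachedProxy])
  take SmartQueue:  [SmartQueue TinyAgent AsyncEvent FancyTask TinyTask object] + [CachedProxy TinyAgent AsyncEvent FancyTask TinyTask object] + [SmartQueue CachedProxy]
  take CachedProxy:  [TinyAgent AsyncEvent FancyTask TinyTask object] + [CachedProxy TinyAgent AsyncEvent FancyTask TinyTask object] + [CachedProxy]
  take TinyAgent:  [TinyAgent AsyncEvent FancyTask TinyTask object] + [TinyAgent AsyncEvent FancyTask TinyTask object]
  take AsyncEvent:  [AsyncEvent FancyTask TinyTask object] + [AsyncEvent FancyTask TinyTask object]
  take FancyTask:  [FancyTask TinyTask object] + [FancyTask TinyTask object]
  take TinyTask:  [TinyTask object] + [TinyTask object]
  take object:  [object] + [object]
MRO: SecureStore SmartQueue CachedProxy TinyAgent AsyncEvent FancyTask TinyTask object
TinyTask sits at index 6.

6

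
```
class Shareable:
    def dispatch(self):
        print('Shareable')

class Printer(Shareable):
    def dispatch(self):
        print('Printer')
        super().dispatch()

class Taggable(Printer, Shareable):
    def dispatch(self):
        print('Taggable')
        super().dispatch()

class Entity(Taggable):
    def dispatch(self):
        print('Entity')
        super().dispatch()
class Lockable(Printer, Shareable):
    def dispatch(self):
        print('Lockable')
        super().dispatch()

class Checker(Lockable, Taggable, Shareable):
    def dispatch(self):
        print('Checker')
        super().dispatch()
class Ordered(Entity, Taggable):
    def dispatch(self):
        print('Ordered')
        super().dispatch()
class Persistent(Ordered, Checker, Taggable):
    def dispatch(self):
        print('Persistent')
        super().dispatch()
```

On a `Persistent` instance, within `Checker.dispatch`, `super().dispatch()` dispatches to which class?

L[Persistent] = Persistent + merge(L[Ordered], L[Checker], L[Taggable], [Ordered Checker Taggable])
  take Ordered:  [Ordered Entity Taggable Printer Shareable object] + [Checker Lockable Taggable Printer Shareable object] + [Taggable Printer Shareable object] + [Ordered Checker Taggable]
  take Entity:  [Entity Taggable Printer Shareable object] + [Checker Lockable Taggable Printer Shareable object] + [Taggable Printer Shareable object] + [Checker Taggable]
  take Checker:  [Taggable Printer Shareable object] + [Checker Lockable Taggable Printer Shareable object] + [Taggable Printer Shareable object] + [Checker Taggable]
  take Lockable:  [Taggable Printer Shareable object] + [Lockable Taggable Printer Shareable object] + [Taggable Printer Shareable object] + [Taggable]
  take Taggable:  [Taggable Printer Shareable object] + [Taggable Printer Shareable object] + [Taggable Printer Shareable object] + [Taggable]
  take Printer:  [Printer Shareable object] + [Printer Shareable object] + [Printer Shareable object]
  take Shareable:  [Shareable object] + [Shareable object] + [Shareable object]
  take object:  [object] + [object] + [object]
MRO: Persistent Ordered Entity Checker Lockable Taggable Printer Shareable object
super() in Checker.dispatch on a Persistent instance goes to the class after Checker in Persistent's MRO: Lockable.

Lockable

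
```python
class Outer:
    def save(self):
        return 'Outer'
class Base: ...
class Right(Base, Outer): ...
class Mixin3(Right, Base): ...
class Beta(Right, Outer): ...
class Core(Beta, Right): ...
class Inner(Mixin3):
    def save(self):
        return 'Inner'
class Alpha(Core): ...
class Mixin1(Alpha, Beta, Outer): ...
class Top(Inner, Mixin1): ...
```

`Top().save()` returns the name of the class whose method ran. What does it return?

L[Top] = Top + merge(L[Inner], L[Mixin1], [Inner Mixin1])
  take Inner:  [Inner Mixin3 Right Base Outer object] + [Mixin1 Alpha Core Beta Right Base Outer object] + [Inner Mixin1]
  take Mixin3:  [Mixin3 Right Base Outer object] + [Mixin1 Alpha Core Beta Right Base Outer object] + [Mixin1]
  take Mixin1:  [Right Base Outer object] + [Mixin1 Alpha Core Beta Right Base Outer object] + [Mixin1]
  take Alpha:  [Right Base Outer object] + [Alpha Core Beta Right Base Outer object]
  take Core:  [Right Base Outer object] + [Core Beta Right Base Outer object]
  take Beta:  [Right Base Outer object] + [Beta Right Base Outer object]
  take Right:  [Right Base Outer object] + [Right Base Outer object]
  take Base:  [Base Outer object] + [Base Outer object]
  take Outer:  [Outer object] + [Outer object]
  take object:  [object] + [object]
MRO: Top Inner Mixin3 Mixin1 Alpha Core Beta Right Base Outer object
save is defined in: Inner, Outer. First along the MRO is Inner.

Inner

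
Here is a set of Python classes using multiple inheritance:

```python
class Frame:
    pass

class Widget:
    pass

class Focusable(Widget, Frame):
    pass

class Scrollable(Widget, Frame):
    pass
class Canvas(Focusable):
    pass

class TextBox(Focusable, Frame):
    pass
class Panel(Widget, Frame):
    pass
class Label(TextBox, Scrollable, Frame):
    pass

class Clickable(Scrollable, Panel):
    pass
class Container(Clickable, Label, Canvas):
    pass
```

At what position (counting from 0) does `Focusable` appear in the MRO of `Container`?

5

L[Container] = Container + merge(L[Clickable], L[Label], L[Canvas], [Clickable Label Canvas])
  take Clickable:  [Clickable Scrollable Panel Widget Frame object] + [Label TextBox Focusable Scrollable Widget Frame object] + [Canvas Focusable Widget Frame object] + [Clickable Label Canvas]
  take Label:  [Scrollable Panel Widget Frame object] + [Label TextBox Focusable Scrollable Widget Frame object] + [Canvas Focusable Widget Frame object] + [Label Canvas]
  take TextBox:  [Scrollable Panel Widget Frame object] + [TextBox Focusable Scrollable Widget Frame object] + [Canvas Focusable Widget Frame object] + [Canvas]
  take Canvas:  [Scrollable Panel Widget Frame object] + [Focusable Scrollable Widget Frame object] + [Canvas Focusable Widget Frame object] + [Canvas]
  take Focusable:  [Scrollable Panel Widget Frame object] + [Focusable Scrollable Widget Frame object] + [Focusable Widget Frame object]
  take Scrollable:  [Scrollable Panel Widget Frame object] + [Scrollable Widget Frame object] + [Widget Frame object]
  take Panel:  [Panel Widget Frame object] + [Widget Frame object] + [Widget Frame object]
  take Widget:  [Widget Frame object] + [Widget Frame object] + [Widget Frame object]
  take Frame:  [Frame object] + [Frame object] + [Frame object]
  take object:  [object] + [object] + [object]
MRO: Container Clickable Label TextBox Canvas Focusable Scrollable Panel Widget Frame object
Focusable sits at index 5.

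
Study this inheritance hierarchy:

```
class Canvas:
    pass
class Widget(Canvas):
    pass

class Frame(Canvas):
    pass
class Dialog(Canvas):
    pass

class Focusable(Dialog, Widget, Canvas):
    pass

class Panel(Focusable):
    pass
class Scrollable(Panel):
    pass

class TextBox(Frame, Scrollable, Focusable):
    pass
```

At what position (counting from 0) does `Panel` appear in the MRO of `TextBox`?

L[TextBox] = TextBox + merge(L[Frame], L[Scrollable], L[Focusable], [Frame Scrollable Focusable])
  take Frame:  [Frame Canvas object] + [Scrollable Panel Focusable Dialog Widget Canvas object] + [Focusable Dialog Widget Canvas object] + [Frame Scrollable Focusable]
  take Scrollable:  [Canvas object] + [Scrollable Panel Focusable Dialog Widget Canvas object] + [Focusable Dialog Widget Canvas object] + [Scrollable Focusable]
  take Panel:  [Canvas object] + [Panel Focusable Dialog Widget Canvas object] + [Focusable Dialog Widget Canvas object] + [Focusable]
  take Focusable:  [Canvas object] + [Focusable Dialog Widget Canvas object] + [Focusable Dialog Widget Canvas object] + [Focusable]
  take Dialog:  [Canvas object] + [Dialog Widget Canvas object] + [Dialog Widget Canvas object]
  take Widget:  [Canvas object] + [Widget Canvas object] + [Widget Canvas object]
  take Canvas:  [Canvas object] + [Canvas object] + [Canvas object]
  take object:  [object] + [object] + [object]
MRO: TextBox Frame Scrollable Panel Focusable Dialog Widget Canvas object
Panel sits at index 3.

3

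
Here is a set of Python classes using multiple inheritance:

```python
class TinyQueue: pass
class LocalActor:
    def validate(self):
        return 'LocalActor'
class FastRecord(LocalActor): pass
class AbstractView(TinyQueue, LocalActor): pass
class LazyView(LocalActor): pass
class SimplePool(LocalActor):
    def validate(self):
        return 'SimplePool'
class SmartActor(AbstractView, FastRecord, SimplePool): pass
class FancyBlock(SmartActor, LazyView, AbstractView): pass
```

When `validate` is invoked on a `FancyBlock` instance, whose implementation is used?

SimplePool

L[FancyBlock] = FancyBlock + merge(L[SmartActor], L[LazyView], L[AbstractView], [SmartActor LazyView AbstractView])
  take SmartActor:  [SmartActor AbstractView TinyQueue FastRecord SimplePool LocalActor object] + [LazyView LocalActor object] + [AbstractView TinyQueue LocalActor object] + [SmartActor LazyView AbstractView]
  take LazyView:  [AbstractView TinyQueue FastRecord SimplePool LocalActor object] + [LazyView LocalActor object] + [AbstractView TinyQueue LocalActor object] + [LazyView AbstractView]
  take AbstractView:  [AbstractView TinyQueue FastRecord SimplePool LocalActor object] + [LocalActor object] + [AbstractView TinyQueue LocalActor object] + [AbstractView]
  take TinyQueue:  [TinyQueue FastRecord SimplePool LocalActor object] + [LocalActor object] + [TinyQueue LocalActor object]
  take FastRecord:  [FastRecord SimplePool LocalActor object] + [LocalActor object] + [LocalActor object]
  take SimplePool:  [SimplePool LocalActor object] + [LocalActor object] + [LocalActor object]
  take LocalActor:  [LocalActor object] + [LocalActor object] + [LocalActor object]
  take object:  [object] + [object] + [object]
MRO: FancyBlock SmartActor LazyView AbstractView TinyQueue FastRecord SimplePool LocalActor object
validate is defined in: LocalActor, SimplePool. First along the MRO is SimplePool.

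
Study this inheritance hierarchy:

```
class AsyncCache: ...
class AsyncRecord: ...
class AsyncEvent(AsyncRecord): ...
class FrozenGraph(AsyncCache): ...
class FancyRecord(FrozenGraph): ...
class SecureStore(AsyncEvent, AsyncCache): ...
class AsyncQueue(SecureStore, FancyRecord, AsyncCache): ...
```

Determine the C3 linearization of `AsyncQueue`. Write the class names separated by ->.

AsyncQueue -> SecureStore -> AsyncEvent -> AsyncRecord -> FancyRecord -> FrozenGraph -> AsyncCache -> object

L[AsyncQueue] = AsyncQueue + merge(L[SecureStore], L[FancyRecord], L[AsyncCache], [SecureStore FancyRecord AsyncCache])
  take SecureStore:  [SecureStore AsyncEvent AsyncRecord AsyncCache object] + [FancyRecord FrozenGraph AsyncCache object] + [AsyncCache object] + [SecureStore FancyRecord AsyncCache]
  take AsyncEvent:  [AsyncEvent AsyncRecord AsyncCache object] + [FancyRecord FrozenGraph AsyncCache object] + [AsyncCache object] + [FancyRecord AsyncCache]
  take AsyncRecord:  [AsyncRecord AsyncCache object] + [FancyRecord FrozenGraph AsyncCache object] + [AsyncCache object] + [FancyRecord AsyncCache]
  take FancyRecord:  [AsyncCache object] + [FancyRecord FrozenGraph AsyncCache object] + [AsyncCache object] + [FancyRecord AsyncCache]
  take FrozenGraph:  [AsyncCache object] + [FrozenGraph AsyncCache object] + [AsyncCache object] + [AsyncCache]
  take AsyncCache:  [AsyncCache object] + [AsyncCache object] + [AsyncCache object] + [AsyncCache]
  take object:  [object] + [object] + [object]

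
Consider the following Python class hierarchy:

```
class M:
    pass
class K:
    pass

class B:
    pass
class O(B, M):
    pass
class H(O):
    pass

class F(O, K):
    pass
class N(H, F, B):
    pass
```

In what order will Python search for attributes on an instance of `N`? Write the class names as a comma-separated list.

L[N] = N + merge(L[H], L[F], L[B], [H F B])
  take H:  [H O B M object] + [F O B M K object] + [B object] + [H F B]
  take F:  [O B M object] + [F O B M K object] + [B object] + [F B]
  take O:  [O B M object] + [O B M K object] + [B object] + [B]
  take B:  [B M object] + [B M K object] + [B object] + [B]
  take M:  [M object] + [M K object] + [object]
  take K:  [object] + [K object] + [object]
  take object:  [object] + [object] + [object]

N, H, F, O, B, M, K, object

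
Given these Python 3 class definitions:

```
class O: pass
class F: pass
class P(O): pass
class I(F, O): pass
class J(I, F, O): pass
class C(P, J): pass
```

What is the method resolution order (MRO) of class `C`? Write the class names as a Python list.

[C, P, J, I, F, O, object]

L[C] = C + merge(L[P], L[J], [P J])
  take P:  [P O object] + [J I F O object] + [P J]
  take J:  [O object] + [J I F O object] + [J]
  take I:  [O object] + [I F O object]
  take F:  [O object] + [F O object]
  take O:  [O object] + [O object]
  take object:  [object] + [object]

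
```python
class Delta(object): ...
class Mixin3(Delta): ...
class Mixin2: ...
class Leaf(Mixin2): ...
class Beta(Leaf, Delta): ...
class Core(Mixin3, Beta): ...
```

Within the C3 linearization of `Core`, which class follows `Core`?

Mixin3

L[Core] = Core + merge(L[Mixin3], L[Beta], [Mixin3 Beta])
  take Mixin3:  [Mixin3 Delta object] + [Beta Leaf Mixin2 Delta object] + [Mixin3 Beta]
  take Beta:  [Delta object] + [Beta Leaf Mixin2 Delta object] + [Beta]
  take Leaf:  [Delta object] + [Leaf Mixin2 Delta object]
  take Mixin2:  [Delta object] + [Mixin2 Delta object]
  take Delta:  [Delta object] + [Delta object]
  take object:  [object] + [object]
MRO: Core Mixin3 Beta Leaf Mixin2 Delta object
Core is at position 0; next is Mixin3.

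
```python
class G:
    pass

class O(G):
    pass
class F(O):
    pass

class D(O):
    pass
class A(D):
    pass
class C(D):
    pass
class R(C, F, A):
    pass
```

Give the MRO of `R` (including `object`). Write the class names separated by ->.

R -> C -> F -> A -> D -> O -> G -> object

L[R] = R + merge(L[C], L[F], L[A], [C F A])
  take C:  [C D O G object] + [F O G object] + [A D O G object] + [C F A]
  take F:  [D O G object] + [F O G object] + [A D O G object] + [F A]
  take A:  [D O G object] + [O G object] + [A D O G object] + [A]
  take D:  [D O G object] + [O G object] + [D O G object]
  take O:  [O G object] + [O G object] + [O G object]
  take G:  [G object] + [G object] + [G object]
  take object:  [object] + [object] + [object]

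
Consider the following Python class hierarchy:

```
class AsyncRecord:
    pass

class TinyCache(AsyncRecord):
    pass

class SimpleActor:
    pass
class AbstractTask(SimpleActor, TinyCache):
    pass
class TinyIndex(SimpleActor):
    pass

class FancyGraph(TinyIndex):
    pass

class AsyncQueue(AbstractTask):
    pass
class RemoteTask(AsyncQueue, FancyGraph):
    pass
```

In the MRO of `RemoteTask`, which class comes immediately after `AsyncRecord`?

object

L[RemoteTask] = RemoteTask + merge(L[AsyncQueue], L[FancyGraph], [AsyncQueue FancyGraph])
  take AsyncQueue:  [AsyncQueue AbstractTask SimpleActor TinyCache AsyncRecord object] + [FancyGraph TinyIndex SimpleActor object] + [AsyncQueue FancyGraph]
  take AbstractTask:  [AbstractTask SimpleActor TinyCache AsyncRecord object] + [FancyGraph TinyIndex SimpleActor object] + [FancyGraph]
  take FancyGraph:  [SimpleActor TinyCache AsyncRecord object] + [FancyGraph TinyIndex SimpleActor object] + [FancyGraph]
  take TinyIndex:  [SimpleActor TinyCache AsyncRecord object] + [TinyIndex SimpleActor object]
  take SimpleActor:  [SimpleActor TinyCache AsyncRecord object] + [SimpleActor object]
  take TinyCache:  [TinyCache AsyncRecord object] + [object]
  take AsyncRecord:  [AsyncRecord object] + [object]
  take object:  [object] + [object]
MRO: RemoteTask AsyncQueue AbstractTask FancyGraph TinyIndex SimpleActor TinyCache AsyncRecord object
AsyncRecord is at position 7; next is object.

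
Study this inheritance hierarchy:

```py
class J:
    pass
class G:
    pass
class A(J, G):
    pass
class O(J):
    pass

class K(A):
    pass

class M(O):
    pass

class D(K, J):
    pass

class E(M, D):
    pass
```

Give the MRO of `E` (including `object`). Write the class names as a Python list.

[E, M, O, D, K, A, J, G, object]

L[E] = E + merge(L[M], L[D], [M D])
  take M:  [M O J object] + [D K A J G object] + [M D]
  take O:  [O J object] + [D K A J G object] + [D]
  take D:  [J object] + [D K A J G object] + [D]
  take K:  [J object] + [K A J G object]
  take A:  [J object] + [A J G object]
  take J:  [J object] + [J G object]
  take G:  [object] + [G object]
  take object:  [object] + [object]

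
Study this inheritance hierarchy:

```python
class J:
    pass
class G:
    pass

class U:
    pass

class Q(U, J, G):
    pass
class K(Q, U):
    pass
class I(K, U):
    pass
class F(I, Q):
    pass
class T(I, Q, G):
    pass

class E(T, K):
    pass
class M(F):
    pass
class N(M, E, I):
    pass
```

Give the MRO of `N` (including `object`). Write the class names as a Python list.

L[N] = N + merge(L[M], L[E], L[I], [M E I])
  take M:  [M F I K Q U J G object] + [E T I K Q U J G object] + [I K Q U J G object] + [M E I]
  take F:  [F I K Q U J G object] + [E T I K Q U J G object] + [I K Q U J G object] + [E I]
  take E:  [I K Q U J G object] + [E T I K Q U J G object] + [I K Q U J G object] + [E I]
  take T:  [I K Q U J G object] + [T I K Q U J G object] + [I K Q U J G object] + [I]
  take I:  [I K Q U J G object] + [I K Q U J G object] + [I K Q U J G object] + [I]
  take K:  [K Q U J G object] + [K Q U J G object] + [K Q U J G object]
  take Q:  [Q U J G object] + [Q U J G object] + [Q U J G object]
  take U:  [U J G object] + [U J G object] + [U J G object]
  take J:  [J G object] + [J G object] + [J G object]
  take G:  [G object] + [G object] + [G object]
  take object:  [object] + [object] + [object]

[N, M, F, E, T, I, K, Q, U, J, G, object]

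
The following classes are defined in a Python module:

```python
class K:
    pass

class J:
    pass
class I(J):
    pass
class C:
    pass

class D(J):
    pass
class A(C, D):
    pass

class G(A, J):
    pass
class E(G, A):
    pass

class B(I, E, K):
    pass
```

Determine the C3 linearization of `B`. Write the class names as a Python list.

L[B] = B + merge(L[I], L[E], L[K], [I E K])
  take I:  [I J object] + [E G A C D J object] + [K object] + [I E K]
  take E:  [J object] + [E G A C D J object] + [K object] + [E K]
  take G:  [J object] + [G A C D J object] + [K object] + [K]
  take A:  [J object] + [A C D J object] + [K object] + [K]
  take C:  [J object] + [C D J object] + [K object] + [K]
  take D:  [J object] + [D J object] + [K object] + [K]
  take J:  [J object] + [J object] + [K object] + [K]
  take K:  [object] + [object] + [K object] + [K]
  take object:  [object] + [object] + [object]

[B, I, E, G, A, C, D, J, K, object]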